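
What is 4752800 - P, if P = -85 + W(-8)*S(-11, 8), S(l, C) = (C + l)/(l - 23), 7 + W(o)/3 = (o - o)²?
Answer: 161598153/34 ≈ 4.7529e+6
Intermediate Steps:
W(o) = -21 (W(o) = -21 + 3*(o - o)² = -21 + 3*0² = -21 + 3*0 = -21 + 0 = -21)
S(l, C) = (C + l)/(-23 + l)
P = -2953/34 (P = -85 - 21*(8 - 11)/(-23 - 11) = -85 - 21*(-3)/(-34) = -85 - (-21)*(-3)/34 = -85 - 21*3/34 = -85 - 63/34 = -2953/34 ≈ -86.853)
4752800 - P = 4752800 - 1*(-2953/34) = 4752800 + 2953/34 = 161598153/34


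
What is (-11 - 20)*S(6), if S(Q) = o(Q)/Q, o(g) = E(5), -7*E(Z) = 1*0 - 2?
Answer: -31/21 ≈ -1.4762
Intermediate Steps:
E(Z) = 2/7 (E(Z) = -(1*0 - 2)/7 = -(0 - 2)/7 = -⅐*(-2) = 2/7)
o(g) = 2/7
S(Q) = 2/(7*Q)
(-11 - 20)*S(6) = (-11 - 20)*((2/7)/6) = -62/(7*6) = -31*1/21 = -31/21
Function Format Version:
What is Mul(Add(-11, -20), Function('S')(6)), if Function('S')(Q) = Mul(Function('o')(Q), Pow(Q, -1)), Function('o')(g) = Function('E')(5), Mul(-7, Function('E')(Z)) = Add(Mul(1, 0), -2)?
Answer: Rational(-31, 21) ≈ -1.4762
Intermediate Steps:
Function('E')(Z) = Rational(2, 7) (Function('E')(Z) = Mul(Rational(-1, 7), Add(Mul(1, 0), -2)) = Mul(Rational(-1, 7), Add(0, -2)) = Mul(Rational(-1, 7), -2) = Rational(2, 7))
Function('o')(g) = Rational(2, 7)
Function('S')(Q) = Mul(Rational(2, 7), Pow(Q, -1))
Mul(Add(-11, -20), Function('S')(6)) = Mul(Add(-11, -20), Mul(Rational(2, 7), Pow(6, -1))) = Mul(-31, Mul(Rational(2, 7), Rational(1, 6))) = Mul(-31, Rational(1, 21)) = Rational(-31, 21)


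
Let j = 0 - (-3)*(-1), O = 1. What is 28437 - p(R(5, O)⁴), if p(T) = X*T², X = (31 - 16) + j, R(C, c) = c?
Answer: 28425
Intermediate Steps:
j = -3 (j = 0 - 1*3 = 0 - 3 = -3)
X = 12 (X = (31 - 16) - 3 = 15 - 3 = 12)
p(T) = 12*T²
28437 - p(R(5, O)⁴) = 28437 - 12*(1⁴)² = 28437 - 12*1² = 28437 - 12 = 28425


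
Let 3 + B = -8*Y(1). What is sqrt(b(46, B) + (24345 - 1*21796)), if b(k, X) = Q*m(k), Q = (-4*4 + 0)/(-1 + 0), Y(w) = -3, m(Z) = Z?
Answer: 3*sqrt(365) ≈ 57.315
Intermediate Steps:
Q = 16 (Q = (-16 + 0)/(-1) = -16*(-1) = 16)
B = 21 (B = -3 - 8*(-3) = -3 + 24 = 21)
b(k, X) = 16*k
sqrt(b(46, B) + (24345 - 1*21796)) = sqrt(16*46 + (24345 - 1*21796)) = sqrt(736 + (24345 - 21796)) = sqrt(736 + 2549) = sqrt(3285) = 3*sqrt(365)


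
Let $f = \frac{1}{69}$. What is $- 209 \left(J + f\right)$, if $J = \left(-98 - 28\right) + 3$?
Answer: $\frac{1773574}{69} \approx 25704.0$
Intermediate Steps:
$J = -123$ ($J = -126 + 3 = -123$)
$f = \frac{1}{69} \approx 0.014493$
$- 209 \left(J + f\right) = - 209 \left(-123 + \frac{1}{69}\right) = - \frac{209 \left(-8486\right)}{69} = \left(-1\right) \left(- \frac{1773574}{69}\right) = \frac{1773574}{69}$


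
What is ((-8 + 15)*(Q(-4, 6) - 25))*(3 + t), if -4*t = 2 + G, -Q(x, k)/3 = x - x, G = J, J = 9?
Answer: -175/4 ≈ -43.750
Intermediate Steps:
G = 9
Q(x, k) = 0 (Q(x, k) = -3*(x - x) = -3*0 = 0)
t = -11/4 (t = -(2 + 9)/4 = -¼*11 = -11/4 ≈ -2.7500)
((-8 + 15)*(Q(-4, 6) - 25))*(3 + t) = ((-8 + 15)*(0 - 25))*(3 - 11/4) = (7*(-25))*(¼) = -175*¼ = -175/4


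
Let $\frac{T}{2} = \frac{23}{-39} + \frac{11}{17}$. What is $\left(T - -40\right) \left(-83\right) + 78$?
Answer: $- \frac{2155754}{663} \approx -3251.5$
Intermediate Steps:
$T = \frac{76}{663}$ ($T = 2 \left(\frac{23}{-39} + \frac{11}{17}\right) = 2 \left(23 \left(- \frac{1}{39}\right) + 11 \cdot \frac{1}{17}\right) = 2 \left(- \frac{23}{39} + \frac{11}{17}\right) = 2 \cdot \frac{38}{663} = \frac{76}{663} \approx 0.11463$)
$\left(T - -40\right) \left(-83\right) + 78 = \left(\frac{76}{663} - -40\right) \left(-83\right) + 78 = \left(\frac{76}{663} + 40\right) \left(-83\right) + 78 = \frac{26596}{663} \left(-83\right) + 78 = - \frac{2207468}{663} + 78 = - \frac{2155754}{663}$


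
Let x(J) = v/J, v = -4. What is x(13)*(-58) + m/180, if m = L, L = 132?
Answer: 3623/195 ≈ 18.579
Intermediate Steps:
x(J) = -4/J
m = 132
x(13)*(-58) + m/180 = -4/13*(-58) + 132/180 = -4*1/13*(-58) + 132*(1/180) = -4/13*(-58) + 11/15 = 232/13 + 11/15 = 3623/195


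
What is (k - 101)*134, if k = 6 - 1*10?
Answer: -14070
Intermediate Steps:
k = -4 (k = 6 - 10 = -4)
(k - 101)*134 = (-4 - 101)*134 = -105*134 = -14070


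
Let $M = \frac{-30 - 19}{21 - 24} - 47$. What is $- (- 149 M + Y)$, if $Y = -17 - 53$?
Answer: $- \frac{13498}{3} \approx -4499.3$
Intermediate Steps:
$M = - \frac{92}{3}$ ($M = - \frac{49}{-3} - 47 = \left(-49\right) \left(- \frac{1}{3}\right) - 47 = \frac{49}{3} - 47 = - \frac{92}{3} \approx -30.667$)
$Y = -70$
$- (- 149 M + Y) = - (\left(-149\right) \left(- \frac{92}{3}\right) - 70) = - (\frac{13708}{3} - 70) = \left(-1\right) \frac{13498}{3} = - \frac{13498}{3}$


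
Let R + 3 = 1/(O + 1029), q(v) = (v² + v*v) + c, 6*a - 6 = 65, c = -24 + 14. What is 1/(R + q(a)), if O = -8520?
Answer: 44946/12003073 ≈ 0.0037445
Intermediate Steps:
c = -10
a = 71/6 (a = 1 + (⅙)*65 = 1 + 65/6 = 71/6 ≈ 11.833)
q(v) = -10 + 2*v² (q(v) = (v² + v*v) - 10 = (v² + v²) - 10 = 2*v² - 10 = -10 + 2*v²)
R = -22474/7491 (R = -3 + 1/(-8520 + 1029) = -3 + 1/(-7491) = -3 - 1/7491 = -22474/7491 ≈ -3.0001)
1/(R + q(a)) = 1/(-22474/7491 + (-10 + 2*(71/6)²)) = 1/(-22474/7491 + (-10 + 2*(5041/36))) = 1/(-22474/7491 + (-10 + 5041/18)) = 1/(-22474/7491 + 4861/18) = 1/(12003073/44946) = 44946/12003073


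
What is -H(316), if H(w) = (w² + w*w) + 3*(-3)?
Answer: -199703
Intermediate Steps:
H(w) = -9 + 2*w² (H(w) = (w² + w²) - 9 = 2*w² - 9 = -9 + 2*w²)
-H(316) = -(-9 + 2*316²) = -(-9 + 2*99856) = -(-9 + 199712) = -1*199703 = -199703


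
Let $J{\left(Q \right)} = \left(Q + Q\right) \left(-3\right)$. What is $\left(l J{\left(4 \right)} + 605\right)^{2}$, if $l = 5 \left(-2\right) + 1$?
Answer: $674041$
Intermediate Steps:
$J{\left(Q \right)} = - 6 Q$ ($J{\left(Q \right)} = 2 Q \left(-3\right) = - 6 Q$)
$l = -9$ ($l = -10 + 1 = -9$)
$\left(l J{\left(4 \right)} + 605\right)^{2} = \left(- 9 \left(\left(-6\right) 4\right) + 605\right)^{2} = \left(\left(-9\right) \left(-24\right) + 605\right)^{2} = \left(216 + 605\right)^{2} = 821^{2} = 674041$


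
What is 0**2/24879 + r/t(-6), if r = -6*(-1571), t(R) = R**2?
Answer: 1571/6 ≈ 261.83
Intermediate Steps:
r = 9426
0**2/24879 + r/t(-6) = 0**2/24879 + 9426/((-6)**2) = 0*(1/24879) + 9426/36 = 0 + 9426*(1/36) = 0 + 1571/6 = 1571/6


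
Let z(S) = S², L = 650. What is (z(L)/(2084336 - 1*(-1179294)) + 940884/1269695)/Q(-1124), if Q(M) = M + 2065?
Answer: 51530619806/55704708942455 ≈ 0.00092507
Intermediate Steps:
Q(M) = 2065 + M
(z(L)/(2084336 - 1*(-1179294)) + 940884/1269695)/Q(-1124) = (650²/(2084336 - 1*(-1179294)) + 940884/1269695)/(2065 - 1124) = (422500/(2084336 + 1179294) + 940884*(1/1269695))/941 = (422500/3263630 + 134412/181385)*(1/941) = (422500*(1/3263630) + 134412/181385)*(1/941) = (42250/326363 + 134412/181385)*(1/941) = (51530619806/59197352755)*(1/941) = 51530619806/55704708942455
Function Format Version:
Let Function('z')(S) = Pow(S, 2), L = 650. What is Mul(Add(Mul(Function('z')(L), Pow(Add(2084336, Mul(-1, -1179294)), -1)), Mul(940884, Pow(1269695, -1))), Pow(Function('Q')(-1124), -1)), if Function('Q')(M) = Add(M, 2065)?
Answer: Rational(51530619806, 55704708942455) ≈ 0.00092507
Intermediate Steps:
Function('Q')(M) = Add(2065, M)
Mul(Add(Mul(Function('z')(L), Pow(Add(2084336, Mul(-1, -1179294)), -1)), Mul(940884, Pow(1269695, -1))), Pow(Function('Q')(-1124), -1)) = Mul(Add(Mul(Pow(650, 2), Pow(Add(2084336, Mul(-1, -1179294)), -1)), Mul(940884, Pow(1269695, -1))), Pow(Add(2065, -1124), -1)) = Mul(Add(Mul(422500, Pow(Add(2084336, 1179294), -1)), Mul(940884, Rational(1, 1269695))), Pow(941, -1)) = Mul(Add(Mul(422500, Pow(3263630, -1)), Rational(134412, 181385)), Rational(1, 941)) = Mul(Add(Mul(422500, Rational(1, 3263630)), Rational(134412, 181385)), Rational(1, 941)) = Mul(Add(Rational(42250, 326363), Rational(134412, 181385)), Rational(1, 941)) = Mul(Rational(51530619806, 59197352755), Rational(1, 941)) = Rational(51530619806, 55704708942455)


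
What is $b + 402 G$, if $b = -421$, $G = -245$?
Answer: $-98911$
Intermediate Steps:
$b + 402 G = -421 + 402 \left(-245\right) = -421 - 98490 = -98911$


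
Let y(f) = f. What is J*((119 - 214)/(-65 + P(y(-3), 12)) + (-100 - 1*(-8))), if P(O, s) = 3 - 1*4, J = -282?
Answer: 280919/11 ≈ 25538.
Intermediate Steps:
P(O, s) = -1 (P(O, s) = 3 - 4 = -1)
J*((119 - 214)/(-65 + P(y(-3), 12)) + (-100 - 1*(-8))) = -282*((119 - 214)/(-65 - 1) + (-100 - 1*(-8))) = -282*(-95/(-66) + (-100 + 8)) = -282*(-95*(-1/66) - 92) = -282*(95/66 - 92) = -282*(-5977/66) = 280919/11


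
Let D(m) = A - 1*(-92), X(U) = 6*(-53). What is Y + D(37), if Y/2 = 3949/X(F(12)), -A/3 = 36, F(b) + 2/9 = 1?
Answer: -6493/159 ≈ -40.836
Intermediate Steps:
F(b) = 7/9 (F(b) = -2/9 + 1 = 7/9)
X(U) = -318
A = -108 (A = -3*36 = -108)
D(m) = -16 (D(m) = -108 - 1*(-92) = -108 + 92 = -16)
Y = -3949/159 (Y = 2*(3949/(-318)) = 2*(3949*(-1/318)) = 2*(-3949/318) = -3949/159 ≈ -24.836)
Y + D(37) = -3949/159 - 16 = -6493/159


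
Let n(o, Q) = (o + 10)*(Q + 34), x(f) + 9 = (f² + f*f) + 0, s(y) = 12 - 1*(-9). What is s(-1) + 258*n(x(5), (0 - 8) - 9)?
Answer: 223707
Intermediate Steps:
s(y) = 21 (s(y) = 12 + 9 = 21)
x(f) = -9 + 2*f² (x(f) = -9 + ((f² + f*f) + 0) = -9 + ((f² + f²) + 0) = -9 + (2*f² + 0) = -9 + 2*f²)
n(o, Q) = (10 + o)*(34 + Q)
s(-1) + 258*n(x(5), (0 - 8) - 9) = 21 + 258*(340 + 10*((0 - 8) - 9) + 34*(-9 + 2*5²) + ((0 - 8) - 9)*(-9 + 2*5²)) = 21 + 258*(340 + 10*(-8 - 9) + 34*(-9 + 2*25) + (-8 - 9)*(-9 + 2*25)) = 21 + 258*(340 + 10*(-17) + 34*(-9 + 50) - 17*(-9 + 50)) = 21 + 258*(340 - 170 + 34*41 - 17*41) = 21 + 258*(340 - 170 + 1394 - 697) = 21 + 258*867 = 21 + 223686 = 223707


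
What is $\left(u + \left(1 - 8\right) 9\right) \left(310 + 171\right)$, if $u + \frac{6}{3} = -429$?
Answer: $-237614$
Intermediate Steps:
$u = -431$ ($u = -2 - 429 = -431$)
$\left(u + \left(1 - 8\right) 9\right) \left(310 + 171\right) = \left(-431 + \left(1 - 8\right) 9\right) \left(310 + 171\right) = \left(-431 - 63\right) 481 = \left(-494\right) 481 = -237614$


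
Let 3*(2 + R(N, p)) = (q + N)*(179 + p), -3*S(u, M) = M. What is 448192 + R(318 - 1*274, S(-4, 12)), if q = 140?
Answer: 1376770/3 ≈ 4.5892e+5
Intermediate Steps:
S(u, M) = -M/3
R(N, p) = -2 + (140 + N)*(179 + p)/3 (R(N, p) = -2 + ((140 + N)*(179 + p))/3 = -2 + (140 + N)*(179 + p)/3)
448192 + R(318 - 1*274, S(-4, 12)) = 448192 + (25054/3 + 140*(-⅓*12)/3 + 179*(318 - 1*274)/3 + (318 - 1*274)*(-⅓*12)/3) = 448192 + (25054/3 + (140/3)*(-4) + 179*(318 - 274)/3 + (⅓)*(318 - 274)*(-4)) = 448192 + (25054/3 - 560/3 + (179/3)*44 + (⅓)*44*(-4)) = 448192 + (25054/3 - 560/3 + 7876/3 - 176/3) = 448192 + 32194/3 = 1376770/3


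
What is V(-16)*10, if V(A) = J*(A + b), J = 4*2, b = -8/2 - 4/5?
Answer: -1664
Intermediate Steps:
b = -24/5 (b = -8*1/2 - 4*1/5 = -4 - 4/5 = -24/5 ≈ -4.8000)
J = 8
V(A) = -192/5 + 8*A (V(A) = 8*(A - 24/5) = 8*(-24/5 + A) = -192/5 + 8*A)
V(-16)*10 = (-192/5 + 8*(-16))*10 = (-192/5 - 128)*10 = -832/5*10 = -1664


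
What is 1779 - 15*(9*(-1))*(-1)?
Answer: 1644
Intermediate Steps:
1779 - 15*(9*(-1))*(-1) = 1779 - 15*(-9)*(-1) = 1779 - (-135)*(-1) = 1779 - 1*135 = 1779 - 135 = 1644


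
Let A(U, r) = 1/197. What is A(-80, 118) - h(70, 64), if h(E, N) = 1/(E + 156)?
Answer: 29/44522 ≈ 0.00065136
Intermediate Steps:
A(U, r) = 1/197
h(E, N) = 1/(156 + E)
A(-80, 118) - h(70, 64) = 1/197 - 1/(156 + 70) = 1/197 - 1/226 = 29/44522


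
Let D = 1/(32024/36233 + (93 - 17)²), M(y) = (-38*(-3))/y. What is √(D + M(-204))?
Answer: I*√1768372866842507198/1779167572 ≈ 0.74743*I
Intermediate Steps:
M(y) = 114/y
D = 36233/209313832 (D = 1/(32024*(1/36233) + 76²) = 1/(32024/36233 + 5776) = 1/(209313832/36233) = 36233/209313832 ≈ 0.00017310)
√(D + M(-204)) = √(36233/209313832 + 114/(-204)) = √(36233/209313832 + 114*(-1/204)) = √(36233/209313832 - 19/34) = √(-1987865443/3558335144) = I*√1768372866842507198/1779167572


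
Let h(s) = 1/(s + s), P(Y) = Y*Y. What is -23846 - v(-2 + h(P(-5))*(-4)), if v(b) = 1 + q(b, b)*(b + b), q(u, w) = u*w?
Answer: -372328159/15625 ≈ -23829.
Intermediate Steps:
P(Y) = Y**2
h(s) = 1/(2*s)
v(b) = 1 + 2*b**3 (v(b) = 1 + (b*b)*(b + b) = 1 + b**2*(2*b) = 1 + 2*b**3)
-23846 - v(-2 + h(P(-5))*(-4)) = -23846 - (1 + 2*(-2 + (1/(2*((-5)**2)))*(-4))**3) = -23846 - (1 + 2*(-2 + ((1/2)/25)*(-4))**3) = -23846 - (1 + 2*(-2 + ((1/2)*(1/25))*(-4))**3) = -23846 - (1 + 2*(-2 + (1/50)*(-4))**3) = -23846 - (1 + 2*(-2 - 2/25)**3) = -23846 - (1 + 2*(-52/25)**3) = -23846 - (1 + 2*(-140608/15625)) = -23846 - (1 - 281216/15625) = -23846 - 1*(-265591/15625) = -23846 + 265591/15625 = -372328159/15625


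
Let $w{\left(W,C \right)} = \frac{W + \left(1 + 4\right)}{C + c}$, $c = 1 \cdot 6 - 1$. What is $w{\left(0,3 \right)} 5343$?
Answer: $\frac{26715}{8} \approx 3339.4$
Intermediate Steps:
$c = 5$ ($c = 6 - 1 = 5$)
$w{\left(W,C \right)} = \frac{5 + W}{5 + C}$ ($w{\left(W,C \right)} = \frac{W + \left(1 + 4\right)}{C + 5} = \frac{W + 5}{5 + C} = \frac{5 + W}{5 + C}$)
$w{\left(0,3 \right)} 5343 = \frac{5 + 0}{5 + 3} \cdot 5343 = \frac{1}{8} \cdot 5 \cdot 5343 = \frac{5}{8} \cdot 5343 = \frac{26715}{8}$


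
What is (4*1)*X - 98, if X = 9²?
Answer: 226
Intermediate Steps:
X = 81
(4*1)*X - 98 = (4*1)*81 - 98 = 4*81 - 98 = 324 - 98 = 226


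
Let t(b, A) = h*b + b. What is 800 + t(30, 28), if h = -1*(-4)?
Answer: 950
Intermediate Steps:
h = 4
t(b, A) = 5*b (t(b, A) = 4*b + b = 5*b)
800 + t(30, 28) = 800 + 5*30 = 800 + 150 = 950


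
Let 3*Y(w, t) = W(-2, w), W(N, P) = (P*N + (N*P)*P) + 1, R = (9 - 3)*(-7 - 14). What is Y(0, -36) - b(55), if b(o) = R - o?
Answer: 544/3 ≈ 181.33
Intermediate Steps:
R = -126 (R = 6*(-21) = -126)
W(N, P) = 1 + N*P + N*P² (W(N, P) = (N*P + N*P²) + 1 = 1 + N*P + N*P²)
Y(w, t) = ⅓ - 2*w/3 - 2*w²/3 (Y(w, t) = (1 - 2*w - 2*w²)/3 = ⅓ - 2*w/3 - 2*w²/3)
b(o) = -126 - o
Y(0, -36) - b(55) = (⅓ - ⅔*0 - ⅔*0²) - (-126 - 1*55) = (⅓ + 0 - ⅔*0) - (-126 - 55) = (⅓ + 0 + 0) - 1*(-181) = ⅓ + 181 = 544/3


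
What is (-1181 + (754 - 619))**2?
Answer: 1094116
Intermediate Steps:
(-1181 + (754 - 619))**2 = (-1181 + 135)**2 = (-1046)**2 = 1094116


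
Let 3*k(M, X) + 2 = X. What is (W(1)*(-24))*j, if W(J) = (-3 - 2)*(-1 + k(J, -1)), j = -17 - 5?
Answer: 5280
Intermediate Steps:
j = -22
k(M, X) = -⅔ + X/3
W(J) = 10 (W(J) = (-3 - 2)*(-1 + (-⅔ + (⅓)*(-1))) = -5*(-1 + (-⅔ - ⅓)) = -5*(-1 - 1) = -5*(-2) = 10)
(W(1)*(-24))*j = (10*(-24))*(-22) = -240*(-22) = 5280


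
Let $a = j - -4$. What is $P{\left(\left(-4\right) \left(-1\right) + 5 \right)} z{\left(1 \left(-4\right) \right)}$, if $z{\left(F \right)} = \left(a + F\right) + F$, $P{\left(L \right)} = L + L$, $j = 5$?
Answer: $18$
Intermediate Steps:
$a = 9$ ($a = 5 - -4 = 5 + 4 = 9$)
$P{\left(L \right)} = 2 L$
$z{\left(F \right)} = 9 + 2 F$ ($z{\left(F \right)} = \left(9 + F\right) + F = 9 + 2 F$)
$P{\left(\left(-4\right) \left(-1\right) + 5 \right)} z{\left(1 \left(-4\right) \right)} = 2 \left(\left(-4\right) \left(-1\right) + 5\right) \left(9 + 2 \cdot 1 \left(-4\right)\right) = 2 \left(4 + 5\right) \left(9 + 2 \left(-4\right)\right) = 2 \cdot 9 \left(9 - 8\right) = 18 \cdot 1 = 18$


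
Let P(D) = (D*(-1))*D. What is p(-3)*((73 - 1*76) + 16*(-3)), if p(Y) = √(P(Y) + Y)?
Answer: -102*I*√3 ≈ -176.67*I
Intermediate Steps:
P(D) = -D² (P(D) = (-D)*D = -D²)
p(Y) = √(Y - Y²) (p(Y) = √(-Y² + Y) = √(Y - Y²))
p(-3)*((73 - 1*76) + 16*(-3)) = √(-3*(1 - 1*(-3)))*((73 - 1*76) + 16*(-3)) = √(-3*(1 + 3))*((73 - 76) - 48) = √(-3*4)*(-3 - 48) = √(-12)*(-51) = (2*I*√3)*(-51) = -102*I*√3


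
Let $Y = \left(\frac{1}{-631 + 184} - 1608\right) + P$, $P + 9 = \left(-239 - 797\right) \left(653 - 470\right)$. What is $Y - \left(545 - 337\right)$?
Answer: $- \frac{85561612}{447} \approx -1.9141 \cdot 10^{5}$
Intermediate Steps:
$P = -189597$ ($P = -9 + \left(-239 - 797\right) \left(653 - 470\right) = -9 - 189588 = -189597$)
$Y = - \frac{85468636}{447}$ ($Y = \left(\frac{1}{-631 + 184} - 1608\right) - 189597 = \left(\frac{1}{-447} - 1608\right) - 189597 = \left(- \frac{1}{447} - 1608\right) - 189597 = - \frac{718777}{447} - 189597 = - \frac{85468636}{447} \approx -1.9121 \cdot 10^{5}$)
$Y - \left(545 - 337\right) = - \frac{85468636}{447} - \left(545 - 337\right) = - \frac{85468636}{447} - 208 = - \frac{85561612}{447}$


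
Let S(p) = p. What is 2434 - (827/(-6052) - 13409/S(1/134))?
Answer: 10889001307/6052 ≈ 1.7992e+6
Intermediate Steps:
2434 - (827/(-6052) - 13409/S(1/134)) = 2434 - (827/(-6052) - 13409/(1/134)) = 2434 - (827*(-1/6052) - 13409/1/134) = 2434 - (-827/6052 - 13409*134) = 2434 - (-827/6052 - 1796806) = 2434 - 1*(-10874270739/6052) = 2434 + 10874270739/6052 = 10889001307/6052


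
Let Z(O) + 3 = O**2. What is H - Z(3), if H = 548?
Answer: 542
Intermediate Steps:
Z(O) = -3 + O**2
H - Z(3) = 548 - (-3 + 3**2) = 548 - (-3 + 9) = 548 - 1*6 = 548 - 6 = 542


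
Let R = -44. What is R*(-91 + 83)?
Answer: 352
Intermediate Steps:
R*(-91 + 83) = -44*(-91 + 83) = -44*(-8) = 352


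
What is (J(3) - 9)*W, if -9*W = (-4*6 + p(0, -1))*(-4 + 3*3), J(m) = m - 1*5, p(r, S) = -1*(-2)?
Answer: -1210/9 ≈ -134.44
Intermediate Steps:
p(r, S) = 2
J(m) = -5 + m (J(m) = m - 5 = -5 + m)
W = 110/9 (W = -(-4*6 + 2)*(-4 + 3*3)/9 = -(-24 + 2)*(-4 + 9)/9 = -(-22)*5/9 = -⅑*(-110) = 110/9 ≈ 12.222)
(J(3) - 9)*W = ((-5 + 3) - 9)*(110/9) = (-2 - 9)*(110/9) = -11*110/9 = -1210/9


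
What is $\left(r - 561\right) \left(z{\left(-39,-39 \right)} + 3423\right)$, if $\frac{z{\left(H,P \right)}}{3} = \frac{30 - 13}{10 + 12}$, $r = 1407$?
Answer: $\frac{31876011}{11} \approx 2.8978 \cdot 10^{6}$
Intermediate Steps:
$z{\left(H,P \right)} = \frac{51}{22}$ ($z{\left(H,P \right)} = 3 \frac{30 - 13}{10 + 12} = 3 \cdot \frac{17}{22} = \frac{51}{22}$)
$\left(r - 561\right) \left(z{\left(-39,-39 \right)} + 3423\right) = \left(1407 - 561\right) \left(\frac{51}{22} + 3423\right) = 846 \cdot \frac{75357}{22} = \frac{31876011}{11}$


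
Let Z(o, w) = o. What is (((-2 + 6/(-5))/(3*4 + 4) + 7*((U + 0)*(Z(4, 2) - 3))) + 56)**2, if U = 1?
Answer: 98596/25 ≈ 3943.8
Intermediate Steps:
(((-2 + 6/(-5))/(3*4 + 4) + 7*((U + 0)*(Z(4, 2) - 3))) + 56)**2 = (((-2 + 6/(-5))/(3*4 + 4) + 7*((1 + 0)*(4 - 3))) + 56)**2 = (((-2 + 6*(-1/5))/(12 + 4) + 7*(1*1)) + 56)**2 = (((-2 - 6/5)/16 + 7*1) + 56)**2 = ((-16/5*1/16 + 7) + 56)**2 = ((-1/5 + 7) + 56)**2 = (34/5 + 56)**2 = (314/5)**2 = 98596/25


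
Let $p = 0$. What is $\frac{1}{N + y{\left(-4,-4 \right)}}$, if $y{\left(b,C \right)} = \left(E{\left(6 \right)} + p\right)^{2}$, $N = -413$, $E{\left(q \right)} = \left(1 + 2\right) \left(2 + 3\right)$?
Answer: $- \frac{1}{188} \approx -0.0053191$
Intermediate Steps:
$E{\left(q \right)} = 15$ ($E{\left(q \right)} = 3 \cdot 5 = 15$)
$y{\left(b,C \right)} = 225$ ($y{\left(b,C \right)} = \left(15 + 0\right)^{2} = 15^{2} = 225$)
$\frac{1}{N + y{\left(-4,-4 \right)}} = \frac{1}{-413 + 225} = \frac{1}{-188} = - \frac{1}{188}$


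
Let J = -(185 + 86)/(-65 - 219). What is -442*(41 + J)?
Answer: -2633215/142 ≈ -18544.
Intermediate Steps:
J = 271/284 (J = -271/(-284) = -271*(-1)/284 = -1*(-271/284) = 271/284 ≈ 0.95423)
-442*(41 + J) = -442*(41 + 271/284) = -442*11915/284 = -2633215/142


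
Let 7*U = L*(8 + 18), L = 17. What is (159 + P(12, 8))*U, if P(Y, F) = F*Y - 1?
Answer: 112268/7 ≈ 16038.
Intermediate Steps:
P(Y, F) = -1 + F*Y
U = 442/7 (U = (17*(8 + 18))/7 = (17*26)/7 = (1/7)*442 = 442/7 ≈ 63.143)
(159 + P(12, 8))*U = (159 + (-1 + 8*12))*(442/7) = (159 + (-1 + 96))*(442/7) = (159 + 95)*(442/7) = 254*(442/7) = 112268/7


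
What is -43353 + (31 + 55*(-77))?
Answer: -47557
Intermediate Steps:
-43353 + (31 + 55*(-77)) = -43353 + (31 - 4235) = -43353 - 4204 = -47557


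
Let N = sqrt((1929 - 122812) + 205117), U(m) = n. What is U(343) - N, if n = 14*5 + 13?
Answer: 83 - sqrt(84234) ≈ -207.23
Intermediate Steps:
n = 83 (n = 70 + 13 = 83)
U(m) = 83
N = sqrt(84234) (N = sqrt(-120883 + 205117) = sqrt(84234) ≈ 290.23)
U(343) - N = 83 - sqrt(84234)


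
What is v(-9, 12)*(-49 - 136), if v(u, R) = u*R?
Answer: 19980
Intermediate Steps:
v(u, R) = R*u
v(-9, 12)*(-49 - 136) = (12*(-9))*(-49 - 136) = -108*(-185) = 19980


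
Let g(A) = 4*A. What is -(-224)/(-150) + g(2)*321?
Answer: 192488/75 ≈ 2566.5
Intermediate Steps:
-(-224)/(-150) + g(2)*321 = -(-224)/(-150) + (4*2)*321 = -(-224)*(-1)/150 + 8*321 = -1*112/75 + 2568 = -112/75 + 2568 = 192488/75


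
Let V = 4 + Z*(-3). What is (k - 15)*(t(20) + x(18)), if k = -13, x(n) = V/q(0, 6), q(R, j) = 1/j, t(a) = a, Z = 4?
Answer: 784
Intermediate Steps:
V = -8 (V = 4 + 4*(-3) = 4 - 12 = -8)
x(n) = -48 (x(n) = -8/(1/6) = -8/⅙ = -8*6 = -48)
(k - 15)*(t(20) + x(18)) = (-13 - 15)*(20 - 48) = -28*(-28) = 784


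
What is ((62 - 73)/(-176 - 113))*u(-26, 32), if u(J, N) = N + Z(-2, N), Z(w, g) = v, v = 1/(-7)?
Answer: 2453/2023 ≈ 1.2126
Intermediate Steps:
v = -⅐ ≈ -0.14286
Z(w, g) = -⅐
u(J, N) = -⅐ + N (u(J, N) = N - ⅐ = -⅐ + N)
((62 - 73)/(-176 - 113))*u(-26, 32) = ((62 - 73)/(-176 - 113))*(-⅐ + 32) = -11/(-289)*(223/7) = -11*(-1/289)*(223/7) = (11/289)*(223/7) = 2453/2023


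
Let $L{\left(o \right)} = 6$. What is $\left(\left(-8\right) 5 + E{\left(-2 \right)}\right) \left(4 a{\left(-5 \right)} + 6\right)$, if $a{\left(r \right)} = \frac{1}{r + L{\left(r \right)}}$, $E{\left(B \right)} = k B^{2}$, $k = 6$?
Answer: $-160$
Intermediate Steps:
$E{\left(B \right)} = 6 B^{2}$
$a{\left(r \right)} = \frac{1}{6 + r}$ ($a{\left(r \right)} = \frac{1}{r + 6} = \frac{1}{6 + r}$)
$\left(\left(-8\right) 5 + E{\left(-2 \right)}\right) \left(4 a{\left(-5 \right)} + 6\right) = \left(\left(-8\right) 5 + 6 \left(-2\right)^{2}\right) \left(\frac{4}{6 - 5} + 6\right) = \left(-40 + 6 \cdot 4\right) \left(\frac{4}{1} + 6\right) = \left(-40 + 24\right) \left(4 \cdot 1 + 6\right) = - 16 \left(4 + 6\right) = \left(-16\right) 10 = -160$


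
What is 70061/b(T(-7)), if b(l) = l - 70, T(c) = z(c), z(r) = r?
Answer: -70061/77 ≈ -909.88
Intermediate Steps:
T(c) = c
b(l) = -70 + l
70061/b(T(-7)) = 70061/(-70 - 7) = 70061/(-77) = 70061*(-1/77) = -70061/77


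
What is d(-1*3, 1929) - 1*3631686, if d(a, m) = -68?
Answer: -3631754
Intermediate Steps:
d(-1*3, 1929) - 1*3631686 = -68 - 1*3631686 = -68 - 3631686 = -3631754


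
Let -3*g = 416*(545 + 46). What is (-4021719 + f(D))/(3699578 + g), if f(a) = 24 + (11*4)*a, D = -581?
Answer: -4047259/3617626 ≈ -1.1188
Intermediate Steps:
g = -81952 (g = -416*(545 + 46)/3 = -416*591/3 = -1/3*245856 = -81952)
f(a) = 24 + 44*a
(-4021719 + f(D))/(3699578 + g) = (-4021719 + (24 + 44*(-581)))/(3699578 - 81952) = (-4021719 + (24 - 25564))/3617626 = (-4021719 - 25540)*(1/3617626) = -4047259*1/3617626 = -4047259/3617626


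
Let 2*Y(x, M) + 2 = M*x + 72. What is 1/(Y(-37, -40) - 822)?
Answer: -1/47 ≈ -0.021277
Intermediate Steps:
Y(x, M) = 35 + M*x/2 (Y(x, M) = -1 + (M*x + 72)/2 = -1 + (72 + M*x)/2 = -1 + (36 + M*x/2) = 35 + M*x/2)
1/(Y(-37, -40) - 822) = 1/((35 + (½)*(-40)*(-37)) - 822) = 1/((35 + 740) - 822) = 1/(775 - 822) = 1/(-47) = -1/47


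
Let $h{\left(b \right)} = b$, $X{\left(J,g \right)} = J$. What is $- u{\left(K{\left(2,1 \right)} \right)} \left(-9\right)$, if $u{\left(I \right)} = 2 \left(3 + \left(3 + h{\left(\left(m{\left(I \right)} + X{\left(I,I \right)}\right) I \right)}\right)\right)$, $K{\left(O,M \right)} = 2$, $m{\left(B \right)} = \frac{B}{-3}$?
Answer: $156$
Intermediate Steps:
$m{\left(B \right)} = - \frac{B}{3}$ ($m{\left(B \right)} = B \left(- \frac{1}{3}\right) = - \frac{B}{3}$)
$u{\left(I \right)} = 12 + \frac{4 I^{2}}{3}$ ($u{\left(I \right)} = 2 \left(3 + \left(3 + \left(- \frac{I}{3} + I\right) I\right)\right) = 2 \left(3 + \left(3 + \frac{2 I}{3} I\right)\right) = 2 \left(3 + \left(3 + \frac{2 I^{2}}{3}\right)\right) = 2 \left(6 + \frac{2 I^{2}}{3}\right) = 12 + \frac{4 I^{2}}{3}$)
$- u{\left(K{\left(2,1 \right)} \right)} \left(-9\right) = - \left(12 + \frac{4 \cdot 2^{2}}{3}\right) \left(-9\right) = - \left(12 + \frac{4}{3} \cdot 4\right) \left(-9\right) = - \left(12 + \frac{16}{3}\right) \left(-9\right) = - \frac{52 \left(-9\right)}{3} = \left(-1\right) \left(-156\right) = 156$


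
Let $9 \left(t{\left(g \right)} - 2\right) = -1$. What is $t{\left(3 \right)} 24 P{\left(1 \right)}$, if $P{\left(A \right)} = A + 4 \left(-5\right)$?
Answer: $- \frac{2584}{3} \approx -861.33$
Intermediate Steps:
$t{\left(g \right)} = \frac{17}{9}$ ($t{\left(g \right)} = 2 + \frac{1}{9} \left(-1\right) = 2 - \frac{1}{9} = \frac{17}{9}$)
$P{\left(A \right)} = -20 + A$ ($P{\left(A \right)} = A - 20 = -20 + A$)
$t{\left(3 \right)} 24 P{\left(1 \right)} = \frac{17}{9} \cdot 24 \left(-20 + 1\right) = \frac{136}{3} \left(-19\right) = - \frac{2584}{3}$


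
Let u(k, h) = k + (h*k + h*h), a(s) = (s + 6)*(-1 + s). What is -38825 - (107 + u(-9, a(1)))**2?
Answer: -48429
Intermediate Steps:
a(s) = (-1 + s)*(6 + s) (a(s) = (6 + s)*(-1 + s) = (-1 + s)*(6 + s))
u(k, h) = k + h**2 + h*k (u(k, h) = k + (h*k + h**2) = k + (h**2 + h*k) = k + h**2 + h*k)
-38825 - (107 + u(-9, a(1)))**2 = -38825 - (107 + (-9 + (-6 + 1**2 + 5*1)**2 + (-6 + 1**2 + 5*1)*(-9)))**2 = -38825 - (107 + (-9 + (-6 + 1 + 5)**2 + (-6 + 1 + 5)*(-9)))**2 = -38825 - (107 + (-9 + 0**2 + 0*(-9)))**2 = -38825 - (107 + (-9 + 0 + 0))**2 = -38825 - (107 - 9)**2 = -38825 - 1*98**2 = -38825 - 1*9604 = -38825 - 9604 = -48429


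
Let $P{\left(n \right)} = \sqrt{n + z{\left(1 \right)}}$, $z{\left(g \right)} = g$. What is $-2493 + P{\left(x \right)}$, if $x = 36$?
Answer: $-2493 + \sqrt{37} \approx -2486.9$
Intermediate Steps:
$P{\left(n \right)} = \sqrt{1 + n}$ ($P{\left(n \right)} = \sqrt{n + 1} = \sqrt{1 + n}$)
$-2493 + P{\left(x \right)} = -2493 + \sqrt{1 + 36} = -2493 + \sqrt{37}$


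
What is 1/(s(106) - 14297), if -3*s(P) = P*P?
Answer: -3/54127 ≈ -5.5425e-5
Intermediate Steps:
s(P) = -P²/3 (s(P) = -P*P/3 = -P²/3)
1/(s(106) - 14297) = 1/(-⅓*106² - 14297) = 1/(-⅓*11236 - 14297) = 1/(-11236/3 - 14297) = 1/(-54127/3) = -3/54127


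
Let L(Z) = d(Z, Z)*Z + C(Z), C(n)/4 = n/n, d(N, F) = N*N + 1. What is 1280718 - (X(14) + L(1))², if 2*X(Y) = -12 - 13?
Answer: 5122703/4 ≈ 1.2807e+6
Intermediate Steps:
X(Y) = -25/2 (X(Y) = (-12 - 13)/2 = (½)*(-25) = -25/2)
d(N, F) = 1 + N² (d(N, F) = N² + 1 = 1 + N²)
C(n) = 4 (C(n) = 4*(n/n) = 4*1 = 4)
L(Z) = 4 + Z*(1 + Z²) (L(Z) = (1 + Z²)*Z + 4 = Z*(1 + Z²) + 4 = 4 + Z*(1 + Z²))
1280718 - (X(14) + L(1))² = 1280718 - (-25/2 + (4 + 1 + 1³))² = 1280718 - (-25/2 + (4 + 1 + 1))² = 1280718 - (-25/2 + 6)² = 1280718 - (-13/2)² = 1280718 - 1*169/4 = 1280718 - 169/4 = 5122703/4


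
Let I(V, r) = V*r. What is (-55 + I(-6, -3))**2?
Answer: 1369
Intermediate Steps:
(-55 + I(-6, -3))**2 = (-55 - 6*(-3))**2 = (-55 + 18)**2 = (-37)**2 = 1369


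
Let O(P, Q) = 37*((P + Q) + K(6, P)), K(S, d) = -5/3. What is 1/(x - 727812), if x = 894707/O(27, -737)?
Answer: -78995/57496193061 ≈ -1.3739e-6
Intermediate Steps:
K(S, d) = -5/3 (K(S, d) = -5*⅓ = -5/3)
O(P, Q) = -185/3 + 37*P + 37*Q (O(P, Q) = 37*((P + Q) - 5/3) = 37*(-5/3 + P + Q) = -185/3 + 37*P + 37*Q)
x = -2684121/78995 (x = 894707/(-185/3 + 37*27 + 37*(-737)) = 894707/(-185/3 + 999 - 27269) = 894707/(-78995/3) = 894707*(-3/78995) = -2684121/78995 ≈ -33.978)
1/(x - 727812) = 1/(-2684121/78995 - 727812) = 1/(-57496193061/78995) = -78995/57496193061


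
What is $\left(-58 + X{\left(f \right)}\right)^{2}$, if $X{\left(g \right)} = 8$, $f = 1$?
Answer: $2500$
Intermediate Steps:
$\left(-58 + X{\left(f \right)}\right)^{2} = \left(-58 + 8\right)^{2} = \left(-50\right)^{2} = 2500$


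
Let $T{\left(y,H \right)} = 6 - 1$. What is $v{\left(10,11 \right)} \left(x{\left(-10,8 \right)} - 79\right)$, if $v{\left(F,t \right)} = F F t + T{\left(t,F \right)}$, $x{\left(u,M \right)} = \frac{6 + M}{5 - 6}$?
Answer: $-102765$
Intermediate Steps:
$T{\left(y,H \right)} = 5$
$x{\left(u,M \right)} = -6 - M$ ($x{\left(u,M \right)} = \frac{6 + M}{-1} = \left(6 + M\right) \left(-1\right) = -6 - M$)
$v{\left(F,t \right)} = 5 + t F^{2}$ ($v{\left(F,t \right)} = F F t + 5 = F^{2} t + 5 = t F^{2} + 5 = 5 + t F^{2}$)
$v{\left(10,11 \right)} \left(x{\left(-10,8 \right)} - 79\right) = \left(5 + 11 \cdot 10^{2}\right) \left(\left(-6 - 8\right) - 79\right) = \left(5 + 11 \cdot 100\right) \left(\left(-6 - 8\right) - 79\right) = \left(5 + 1100\right) \left(-14 - 79\right) = 1105 \left(-93\right) = -102765$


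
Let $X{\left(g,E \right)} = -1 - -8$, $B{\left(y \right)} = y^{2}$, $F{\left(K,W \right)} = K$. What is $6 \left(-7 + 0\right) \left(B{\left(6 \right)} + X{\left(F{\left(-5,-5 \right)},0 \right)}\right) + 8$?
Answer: $-1798$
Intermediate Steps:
$X{\left(g,E \right)} = 7$ ($X{\left(g,E \right)} = -1 + 8 = 7$)
$6 \left(-7 + 0\right) \left(B{\left(6 \right)} + X{\left(F{\left(-5,-5 \right)},0 \right)}\right) + 8 = 6 \left(-7 + 0\right) \left(6^{2} + 7\right) + 8 = 6 \left(- 7 \left(36 + 7\right)\right) + 8 = 6 \left(\left(-7\right) 43\right) + 8 = 6 \left(-301\right) + 8 = -1806 + 8 = -1798$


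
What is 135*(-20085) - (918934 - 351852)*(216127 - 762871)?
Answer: 310045969533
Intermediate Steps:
135*(-20085) - (918934 - 351852)*(216127 - 762871) = -2711475 - 567082*(-546744) = -2711475 - 1*(-310048681008) = -2711475 + 310048681008 = 310045969533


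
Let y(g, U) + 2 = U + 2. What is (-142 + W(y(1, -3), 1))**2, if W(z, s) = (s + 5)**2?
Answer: 11236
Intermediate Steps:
y(g, U) = U (y(g, U) = -2 + (U + 2) = -2 + (2 + U) = U)
W(z, s) = (5 + s)**2
(-142 + W(y(1, -3), 1))**2 = (-142 + (5 + 1)**2)**2 = (-142 + 6**2)**2 = (-142 + 36)**2 = (-106)**2 = 11236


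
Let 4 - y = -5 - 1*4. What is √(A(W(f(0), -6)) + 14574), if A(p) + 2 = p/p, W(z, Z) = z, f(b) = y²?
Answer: √14573 ≈ 120.72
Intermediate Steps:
y = 13 (y = 4 - (-5 - 1*4) = 4 - (-5 - 4) = 4 - 1*(-9) = 4 + 9 = 13)
f(b) = 169 (f(b) = 13² = 169)
A(p) = -1 (A(p) = -2 + p/p = -2 + 1 = -1)
√(A(W(f(0), -6)) + 14574) = √(-1 + 14574) = √14573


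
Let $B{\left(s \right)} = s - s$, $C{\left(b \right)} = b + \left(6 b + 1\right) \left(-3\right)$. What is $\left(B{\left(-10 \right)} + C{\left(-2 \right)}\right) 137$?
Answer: $4247$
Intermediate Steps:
$C{\left(b \right)} = -3 - 17 b$ ($C{\left(b \right)} = b + \left(1 + 6 b\right) \left(-3\right) = b - \left(3 + 18 b\right) = -3 - 17 b$)
$B{\left(s \right)} = 0$
$\left(B{\left(-10 \right)} + C{\left(-2 \right)}\right) 137 = \left(0 - -31\right) 137 = \left(0 + \left(-3 + 34\right)\right) 137 = \left(0 + 31\right) 137 = 31 \cdot 137 = 4247$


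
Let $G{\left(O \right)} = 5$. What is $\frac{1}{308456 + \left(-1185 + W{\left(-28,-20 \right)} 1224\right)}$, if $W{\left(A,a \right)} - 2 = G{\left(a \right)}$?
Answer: $\frac{1}{315839} \approx 3.1662 \cdot 10^{-6}$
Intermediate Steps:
$W{\left(A,a \right)} = 7$ ($W{\left(A,a \right)} = 2 + 5 = 7$)
$\frac{1}{308456 + \left(-1185 + W{\left(-28,-20 \right)} 1224\right)} = \frac{1}{308456 + \left(-1185 + 7 \cdot 1224\right)} = \frac{1}{308456 + \left(-1185 + 8568\right)} = \frac{1}{308456 + 7383} = \frac{1}{315839}$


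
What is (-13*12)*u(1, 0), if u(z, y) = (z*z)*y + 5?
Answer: -780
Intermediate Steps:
u(z, y) = 5 + y*z² (u(z, y) = z²*y + 5 = y*z² + 5 = 5 + y*z²)
(-13*12)*u(1, 0) = (-13*12)*(5 + 0*1²) = -156*(5 + 0*1) = -156*(5 + 0) = -156*5 = -780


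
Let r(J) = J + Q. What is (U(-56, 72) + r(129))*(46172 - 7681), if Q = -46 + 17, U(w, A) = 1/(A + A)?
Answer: 554308891/144 ≈ 3.8494e+6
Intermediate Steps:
U(w, A) = 1/(2*A)
Q = -29
r(J) = -29 + J (r(J) = J - 29 = -29 + J)
(U(-56, 72) + r(129))*(46172 - 7681) = ((1/2)/72 + (-29 + 129))*(46172 - 7681) = ((1/2)*(1/72) + 100)*38491 = (1/144 + 100)*38491 = (14401/144)*38491 = 554308891/144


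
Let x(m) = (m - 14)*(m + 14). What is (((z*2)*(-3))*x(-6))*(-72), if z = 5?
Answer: -345600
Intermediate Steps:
x(m) = (-14 + m)*(14 + m)
(((z*2)*(-3))*x(-6))*(-72) = (((5*2)*(-3))*(-196 + (-6)²))*(-72) = ((10*(-3))*(-196 + 36))*(-72) = -30*(-160)*(-72) = 4800*(-72) = -345600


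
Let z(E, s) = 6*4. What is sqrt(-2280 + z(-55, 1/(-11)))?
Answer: 4*I*sqrt(141) ≈ 47.497*I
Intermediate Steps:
z(E, s) = 24
sqrt(-2280 + z(-55, 1/(-11))) = sqrt(-2280 + 24) = sqrt(-2256) = 4*I*sqrt(141)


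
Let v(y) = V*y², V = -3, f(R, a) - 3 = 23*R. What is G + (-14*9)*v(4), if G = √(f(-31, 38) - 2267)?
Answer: 6048 + I*√2977 ≈ 6048.0 + 54.562*I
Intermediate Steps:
f(R, a) = 3 + 23*R
v(y) = -3*y²
G = I*√2977 (G = √((3 + 23*(-31)) - 2267) = √((3 - 713) - 2267) = √(-710 - 2267) = √(-2977) = I*√2977 ≈ 54.562*I)
G + (-14*9)*v(4) = I*√2977 + (-14*9)*(-3*4²) = I*√2977 - (-378)*16 = I*√2977 - 126*(-48) = I*√2977 + 6048 = 6048 + I*√2977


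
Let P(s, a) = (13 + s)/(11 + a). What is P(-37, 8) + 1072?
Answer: 20344/19 ≈ 1070.7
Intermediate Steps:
P(s, a) = (13 + s)/(11 + a)
P(-37, 8) + 1072 = (13 - 37)/(11 + 8) + 1072 = -24/19 + 1072 = 20344/19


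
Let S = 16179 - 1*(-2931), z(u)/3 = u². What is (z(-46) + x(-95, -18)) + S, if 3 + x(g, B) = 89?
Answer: 25544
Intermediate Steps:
x(g, B) = 86 (x(g, B) = -3 + 89 = 86)
z(u) = 3*u²
S = 19110 (S = 16179 + 2931 = 19110)
(z(-46) + x(-95, -18)) + S = (3*(-46)² + 86) + 19110 = (3*2116 + 86) + 19110 = (6348 + 86) + 19110 = 6434 + 19110 = 25544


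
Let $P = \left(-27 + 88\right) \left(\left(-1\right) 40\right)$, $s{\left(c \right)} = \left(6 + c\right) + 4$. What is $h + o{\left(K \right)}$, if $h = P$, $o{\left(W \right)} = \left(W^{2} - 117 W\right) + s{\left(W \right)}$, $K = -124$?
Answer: $27330$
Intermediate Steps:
$s{\left(c \right)} = 10 + c$
$P = -2440$ ($P = 61 \left(-40\right) = -2440$)
$o{\left(W \right)} = 10 + W^{2} - 116 W$ ($o{\left(W \right)} = \left(W^{2} - 117 W\right) + \left(10 + W\right) = 10 + W^{2} - 116 W$)
$h = -2440$
$h + o{\left(K \right)} = -2440 + \left(10 + \left(-124\right)^{2} - -14384\right) = -2440 + \left(10 + 15376 + 14384\right) = -2440 + 29770 = 27330$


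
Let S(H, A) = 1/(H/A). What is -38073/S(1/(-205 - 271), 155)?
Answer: 5439/10540 ≈ 0.51603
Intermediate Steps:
S(H, A) = A/H
-38073/S(1/(-205 - 271), 155) = -38073*1/(155*(-205 - 271)) = -38073/(155/(1/(-476))) = -38073/(155/(-1/476)) = -38073/(155*(-476)) = -38073/(-73780) = -38073*(-1/73780) = 5439/10540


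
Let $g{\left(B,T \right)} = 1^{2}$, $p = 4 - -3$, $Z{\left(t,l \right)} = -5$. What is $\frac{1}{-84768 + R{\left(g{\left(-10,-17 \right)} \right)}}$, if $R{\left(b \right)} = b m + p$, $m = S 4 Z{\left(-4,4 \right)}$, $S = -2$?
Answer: $- \frac{1}{84721} \approx -1.1803 \cdot 10^{-5}$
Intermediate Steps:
$p = 7$ ($p = 4 + 3 = 7$)
$m = 40$ ($m = \left(-2\right) 4 \left(-5\right) = \left(-8\right) \left(-5\right) = 40$)
$g{\left(B,T \right)} = 1$
$R{\left(b \right)} = 7 + 40 b$ ($R{\left(b \right)} = b 40 + 7 = 40 b + 7 = 7 + 40 b$)
$\frac{1}{-84768 + R{\left(g{\left(-10,-17 \right)} \right)}} = \frac{1}{-84768 + \left(7 + 40 \cdot 1\right)} = \frac{1}{-84768 + \left(7 + 40\right)} = \frac{1}{-84768 + 47} = \frac{1}{-84721} = - \frac{1}{84721}$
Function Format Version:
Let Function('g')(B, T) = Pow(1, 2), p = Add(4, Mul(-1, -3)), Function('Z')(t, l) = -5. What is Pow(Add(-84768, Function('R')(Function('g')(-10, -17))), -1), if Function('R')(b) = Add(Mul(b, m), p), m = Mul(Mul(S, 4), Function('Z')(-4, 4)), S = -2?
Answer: Rational(-1, 84721) ≈ -1.1803e-5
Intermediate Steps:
p = 7 (p = Add(4, 3) = 7)
m = 40 (m = Mul(Mul(-2, 4), -5) = Mul(-8, -5) = 40)
Function('g')(B, T) = 1
Function('R')(b) = Add(7, Mul(40, b)) (Function('R')(b) = Add(Mul(b, 40), 7) = Add(Mul(40, b), 7) = Add(7, Mul(40, b)))
Pow(Add(-84768, Function('R')(Function('g')(-10, -17))), -1) = Pow(Add(-84768, Add(7, Mul(40, 1))), -1) = Pow(Add(-84768, Add(7, 40)), -1) = Pow(Add(-84768, 47), -1) = Pow(-84721, -1) = Rational(-1, 84721)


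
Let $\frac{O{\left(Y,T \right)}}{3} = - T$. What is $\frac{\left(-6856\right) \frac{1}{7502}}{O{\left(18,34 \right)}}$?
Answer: $\frac{1714}{191301} \approx 0.0089597$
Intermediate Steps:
$O{\left(Y,T \right)} = - 3 T$ ($O{\left(Y,T \right)} = 3 \left(- T\right) = - 3 T$)
$\frac{\left(-6856\right) \frac{1}{7502}}{O{\left(18,34 \right)}} = \frac{\left(-6856\right) \frac{1}{7502}}{\left(-3\right) 34} = \frac{\left(-6856\right) \frac{1}{7502}}{-102} = \left(- \frac{3428}{3751}\right) \left(- \frac{1}{102}\right) = \frac{1714}{191301}$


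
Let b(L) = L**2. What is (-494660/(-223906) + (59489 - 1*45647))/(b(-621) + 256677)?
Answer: 774950378/35954713527 ≈ 0.021554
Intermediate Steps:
(-494660/(-223906) + (59489 - 1*45647))/(b(-621) + 256677) = (-494660/(-223906) + (59489 - 1*45647))/((-621)**2 + 256677) = (-494660*(-1/223906) + (59489 - 45647))/(385641 + 256677) = (247330/111953 + 13842)/642318 = (1549900756/111953)*(1/642318) = 774950378/35954713527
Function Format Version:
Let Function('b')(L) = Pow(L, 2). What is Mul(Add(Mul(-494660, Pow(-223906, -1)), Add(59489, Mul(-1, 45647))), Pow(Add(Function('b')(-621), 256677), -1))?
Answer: Rational(774950378, 35954713527) ≈ 0.021554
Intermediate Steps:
Mul(Add(Mul(-494660, Pow(-223906, -1)), Add(59489, Mul(-1, 45647))), Pow(Add(Function('b')(-621), 256677), -1)) = Mul(Add(Mul(-494660, Pow(-223906, -1)), Add(59489, Mul(-1, 45647))), Pow(Add(Pow(-621, 2), 256677), -1)) = Mul(Add(Mul(-494660, Rational(-1, 223906)), Add(59489, -45647)), Pow(Add(385641, 256677), -1)) = Mul(Add(Rational(247330, 111953), 13842), Pow(642318, -1)) = Mul(Rational(1549900756, 111953), Rational(1, 642318)) = Rational(774950378, 35954713527)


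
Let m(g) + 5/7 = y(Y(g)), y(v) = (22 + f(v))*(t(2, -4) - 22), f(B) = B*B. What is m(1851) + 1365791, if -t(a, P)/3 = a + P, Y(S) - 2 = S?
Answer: -375006140/7 ≈ -5.3572e+7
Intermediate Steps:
f(B) = B²
Y(S) = 2 + S
t(a, P) = -3*P - 3*a (t(a, P) = -3*(a + P) = -3*(P + a) = -3*P - 3*a)
y(v) = -352 - 16*v² (y(v) = (22 + v²)*((-3*(-4) - 3*2) - 22) = (22 + v²)*((12 - 6) - 22) = (22 + v²)*(6 - 22) = (22 + v²)*(-16) = -352 - 16*v²)
m(g) = -2469/7 - 16*(2 + g)² (m(g) = -5/7 + (-352 - 16*(2 + g)²) = -2469/7 - 16*(2 + g)²)
m(1851) + 1365791 = (-2469/7 - 16*(2 + 1851)²) + 1365791 = (-2469/7 - 16*1853²) + 1365791 = (-2469/7 - 16*3433609) + 1365791 = (-2469/7 - 54937744) + 1365791 = -384566677/7 + 1365791 = -375006140/7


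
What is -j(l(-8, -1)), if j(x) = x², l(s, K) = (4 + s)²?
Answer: -256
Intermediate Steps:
-j(l(-8, -1)) = -((4 - 8)²)² = -((-4)²)² = -1*16² = -1*256 = -256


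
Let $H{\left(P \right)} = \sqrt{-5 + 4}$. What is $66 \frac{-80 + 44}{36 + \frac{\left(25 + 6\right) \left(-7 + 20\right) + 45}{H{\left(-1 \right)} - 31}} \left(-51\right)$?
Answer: $\frac{78552342}{13985} + \frac{1696464 i}{13985} \approx 5616.9 + 121.31 i$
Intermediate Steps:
$H{\left(P \right)} = i$ ($H{\left(P \right)} = \sqrt{-1} = i$)
$66 \frac{-80 + 44}{36 + \frac{\left(25 + 6\right) \left(-7 + 20\right) + 45}{H{\left(-1 \right)} - 31}} \left(-51\right) = 66 \frac{-80 + 44}{36 + \frac{\left(25 + 6\right) \left(-7 + 20\right) + 45}{i - 31}} \left(-51\right) = 66 \left(- \frac{36}{36 + \frac{31 \cdot 13 + 45}{-31 + i}}\right) \left(-51\right) = 66 \left(- \frac{36}{36 + \left(403 + 45\right) \frac{-31 - i}{962}}\right) \left(-51\right) = 66 \left(- \frac{36}{36 + 448 \frac{-31 - i}{962}}\right) \left(-51\right) = 66 \left(- \frac{36}{36 + \frac{224 \left(-31 - i\right)}{481}}\right) \left(-51\right) = - \frac{2376}{36 + \frac{224 \left(-31 - i\right)}{481}} \left(-51\right) = \frac{121176}{36 + \frac{224 \left(-31 - i\right)}{481}}$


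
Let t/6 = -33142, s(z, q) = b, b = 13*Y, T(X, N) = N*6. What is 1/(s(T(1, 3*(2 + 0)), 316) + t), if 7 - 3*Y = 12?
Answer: -3/596621 ≈ -5.0283e-6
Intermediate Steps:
Y = -5/3 (Y = 7/3 - ⅓*12 = 7/3 - 4 = -5/3 ≈ -1.6667)
T(X, N) = 6*N
b = -65/3 (b = 13*(-5/3) = -65/3 ≈ -21.667)
s(z, q) = -65/3
t = -198852 (t = 6*(-33142) = -198852)
1/(s(T(1, 3*(2 + 0)), 316) + t) = 1/(-65/3 - 198852) = 1/(-596621/3) = -3/596621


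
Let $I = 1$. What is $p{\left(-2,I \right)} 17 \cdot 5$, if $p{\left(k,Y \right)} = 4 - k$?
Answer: $510$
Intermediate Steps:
$p{\left(-2,I \right)} 17 \cdot 5 = \left(4 - -2\right) 17 \cdot 5 = \left(4 + 2\right) 17 \cdot 5 = 6 \cdot 17 \cdot 5 = 102 \cdot 5 = 510$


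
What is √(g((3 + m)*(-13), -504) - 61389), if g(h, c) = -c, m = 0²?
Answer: 3*I*√6765 ≈ 246.75*I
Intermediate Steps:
m = 0
√(g((3 + m)*(-13), -504) - 61389) = √(-1*(-504) - 61389) = √(504 - 61389) = √(-60885) = 3*I*√6765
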